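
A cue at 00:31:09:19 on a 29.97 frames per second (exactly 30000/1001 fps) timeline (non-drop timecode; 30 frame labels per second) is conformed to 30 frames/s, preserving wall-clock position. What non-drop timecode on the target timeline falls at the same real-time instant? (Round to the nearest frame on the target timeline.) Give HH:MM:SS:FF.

Source frame index: (0×3600 + 31×60 + 9) × 30 + 19 = 56089.
Real time: 56089 / (30000/1001) = 56145089/30000 s.
Target frame: (56145089/30000) × (30) = 56145089/1000 ≈ 56145.089 → 56145.
At 30 labels/s: frame 56145 → 00:31:11:15.

00:31:11:15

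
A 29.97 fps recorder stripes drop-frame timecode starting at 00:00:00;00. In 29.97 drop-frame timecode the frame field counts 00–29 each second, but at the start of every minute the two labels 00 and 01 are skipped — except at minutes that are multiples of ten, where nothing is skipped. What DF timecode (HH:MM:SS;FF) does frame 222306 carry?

02:03:37;18

Ten DF minutes hold 17982 frames, so frame 222306 lies in block 12 (frames 215784–233765) with 6522 frames into that block.
The block's first minute is 1800 frames and the rest 1798 each; 6522 frames reaches minute 3, so 12 × 18 + 3 × 2 = 222 labels have been skipped so far.
Adding those back, label number 222306 + 222 = 222528 at 30 labels/s is 7417 s + 18 f = 2 h 3 min 37 s frame 18, i.e. 02:03:37;18.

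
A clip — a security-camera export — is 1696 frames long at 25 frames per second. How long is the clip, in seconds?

67.84 seconds

Running time = 1696 / (25) = 67.84 s.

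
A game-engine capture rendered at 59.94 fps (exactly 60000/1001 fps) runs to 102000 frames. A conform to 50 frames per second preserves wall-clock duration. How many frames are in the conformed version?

85085 frames

Target frames = source frames × (target rate / source rate) = 102000 × (50)/(60000/1001) = 102000 × 1001/1200 = 85085.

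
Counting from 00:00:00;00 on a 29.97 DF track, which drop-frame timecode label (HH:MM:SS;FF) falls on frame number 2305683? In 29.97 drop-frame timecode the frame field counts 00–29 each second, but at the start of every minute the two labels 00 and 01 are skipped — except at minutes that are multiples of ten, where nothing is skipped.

21:22:13;01

Each 10-minute DF block holds 10 × 60 × 30 − 9 × 2 = 17982 frames. 2305683 ÷ 17982 → 128 full blocks, remainder 3987.
Within the partial block the first minute is 1800 frames and each further minute 1798, so 2 further minute boundaries passed. Total skipped labels = 18 × 128 + 2 × 2 = 2308.
Non-drop label index = 2305683 + 2308 = 2307991; at 30 labels/s that is 21:22:13:01, i.e. DF 21:22:13;01.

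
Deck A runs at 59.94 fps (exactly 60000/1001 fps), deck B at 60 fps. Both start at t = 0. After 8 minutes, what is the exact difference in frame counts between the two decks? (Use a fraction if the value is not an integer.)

28800/1001 frames

8 min = 480 s.
A emits 60000/1001 × 480 = 28800000/1001 frames; B emits 60 × 480 = 28800.
Difference = 28800/1001 frames (≈ 28.7712); B is ahead of A.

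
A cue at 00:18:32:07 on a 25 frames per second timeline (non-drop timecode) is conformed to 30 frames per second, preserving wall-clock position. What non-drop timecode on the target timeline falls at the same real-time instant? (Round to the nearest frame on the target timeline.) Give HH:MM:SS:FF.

00:18:32:08

Source frame index: (0×3600 + 18×60 + 32) × 25 + 7 = 27807.
Real time: 27807 / (25) = 27807/25 s.
Target frame: (27807/25) × (30) = 166842/5 ≈ 33368.400 → 33368.
At 30 labels/s: frame 33368 → 00:18:32:08.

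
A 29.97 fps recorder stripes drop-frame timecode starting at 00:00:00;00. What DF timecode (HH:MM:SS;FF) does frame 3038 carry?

00:01:41;10

Ten DF minutes hold 17982 frames, so frame 3038 lies in block 0 (frames 0–17981) with 3038 frames into that block.
The block's first minute is 1800 frames and the rest 1798 each; 3038 frames reaches minute 1, so 0 × 18 + 1 × 2 = 2 labels have been skipped so far.
Adding those back, label number 3038 + 2 = 3040 at 30 labels/s is 101 s + 10 f = 0 h 1 min 41 s frame 10, i.e. 00:01:41;10.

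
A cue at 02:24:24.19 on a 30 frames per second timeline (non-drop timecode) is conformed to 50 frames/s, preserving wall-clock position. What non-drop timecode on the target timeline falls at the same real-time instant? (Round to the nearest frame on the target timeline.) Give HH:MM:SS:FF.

02:24:24:32

Source frame index: (2×3600 + 24×60 + 24) × 30 + 19 = 259939.
Real time: 259939 / (30) = 259939/30 s.
Target frame: (259939/30) × (50) = 1299695/3 ≈ 433231.667 → 433232.
At 50 labels/s: frame 433232 → 02:24:24:32.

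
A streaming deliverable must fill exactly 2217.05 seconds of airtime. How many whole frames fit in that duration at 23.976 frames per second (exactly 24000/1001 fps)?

53156 frames

Frames = 2217.05 × 24000/1001 = 4837200/91 ≈ 53156.0440.
Complete frames: 53156.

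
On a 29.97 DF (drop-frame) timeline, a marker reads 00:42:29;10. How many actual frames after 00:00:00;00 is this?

76404

As if non-drop at 30 labels/s: (0 × 3600 + 42 × 60 + 29) × 30 + 10 = 76480.
Minute boundaries passed: 42; those not divisible by 10: 42 − 4 = 38; dropped labels = 2 × 38 = 76.
Actual frame index = 76480 − 76 = 76404.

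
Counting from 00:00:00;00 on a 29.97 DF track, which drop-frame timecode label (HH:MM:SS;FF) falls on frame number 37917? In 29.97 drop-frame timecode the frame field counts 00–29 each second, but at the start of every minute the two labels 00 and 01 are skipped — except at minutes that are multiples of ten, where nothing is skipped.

Ten DF minutes hold 17982 frames, so frame 37917 lies in block 2 (frames 35964–53945) with 1953 frames into that block.
The block's first minute is 1800 frames and the rest 1798 each; 1953 frames reaches minute 1, so 2 × 18 + 1 × 2 = 38 labels have been skipped so far.
Adding those back, label number 37917 + 38 = 37955 at 30 labels/s is 1265 s + 5 f = 0 h 21 min 5 s frame 5, i.e. 00:21:05;05.

00:21:05;05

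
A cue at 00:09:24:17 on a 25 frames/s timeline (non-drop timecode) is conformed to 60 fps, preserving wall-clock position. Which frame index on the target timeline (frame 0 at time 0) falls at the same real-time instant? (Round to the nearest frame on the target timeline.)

Source frame index: (0×3600 + 9×60 + 24) × 25 + 17 = 14117.
Real time: 14117 / (25) = 14117/25 s.
Target frame: (14117/25) × (60) = 169404/5 ≈ 33880.800 → 33881.

frame 33881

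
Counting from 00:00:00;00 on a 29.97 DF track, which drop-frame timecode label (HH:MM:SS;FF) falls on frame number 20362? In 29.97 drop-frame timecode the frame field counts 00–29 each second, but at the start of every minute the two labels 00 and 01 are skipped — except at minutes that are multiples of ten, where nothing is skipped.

00:11:19;12

Ten DF minutes hold 17982 frames, so frame 20362 lies in block 1 (frames 17982–35963) with 2380 frames into that block.
The block's first minute is 1800 frames and the rest 1798 each; 2380 frames reaches minute 1, so 1 × 18 + 1 × 2 = 20 labels have been skipped so far.
Adding those back, label number 20362 + 20 = 20382 at 30 labels/s is 679 s + 12 f = 0 h 11 min 19 s frame 12, i.e. 00:11:19;12.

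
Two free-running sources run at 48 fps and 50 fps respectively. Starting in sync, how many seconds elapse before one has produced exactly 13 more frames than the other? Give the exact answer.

6.5 seconds

The gap grows by |50 − 48| = 2 frames per second.
Time for a 13-frame gap: 13 ÷ (2) = 6.5 s.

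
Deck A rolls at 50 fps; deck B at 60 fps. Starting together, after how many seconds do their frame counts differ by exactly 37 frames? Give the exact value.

3.7 seconds

The gap grows by |60 − 50| = 10 frames per second.
Time for a 37-frame gap: 37 ÷ (10) = 3.7 s.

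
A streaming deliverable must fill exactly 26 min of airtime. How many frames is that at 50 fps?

78000 frames

26 min = 1560 s.
Frames = 1560 × 50 = 78000.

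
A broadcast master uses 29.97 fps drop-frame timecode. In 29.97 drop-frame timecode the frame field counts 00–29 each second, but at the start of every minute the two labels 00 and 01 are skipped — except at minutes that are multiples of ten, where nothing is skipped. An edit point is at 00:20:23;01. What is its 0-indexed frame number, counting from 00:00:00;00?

As if non-drop at 30 labels/s: (0 × 3600 + 20 × 60 + 23) × 30 + 1 = 36691.
Minute boundaries passed: 20; those not divisible by 10: 20 − 2 = 18; dropped labels = 2 × 18 = 36.
Actual frame index = 36691 − 36 = 36655.

36655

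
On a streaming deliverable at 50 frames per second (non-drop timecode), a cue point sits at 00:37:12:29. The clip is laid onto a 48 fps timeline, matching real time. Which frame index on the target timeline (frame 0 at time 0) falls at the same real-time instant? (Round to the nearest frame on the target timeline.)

Source frame index: (0×3600 + 37×60 + 12) × 50 + 29 = 111629.
Real time: 111629 / (50) = 111629/50 s.
Target frame: (111629/50) × (48) = 2679096/25 ≈ 107163.840 → 107164.

frame 107164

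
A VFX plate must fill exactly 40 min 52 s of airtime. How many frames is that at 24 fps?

40 min 52 s = 2452 s.
Frames = 2452 × 24 = 58848.

58848 frames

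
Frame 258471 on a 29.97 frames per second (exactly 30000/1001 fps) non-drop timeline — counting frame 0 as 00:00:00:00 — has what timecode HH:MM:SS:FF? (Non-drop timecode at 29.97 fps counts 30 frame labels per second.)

02:23:35:21

258471 ÷ 30 = 8615 full seconds, remainder 21 frames.
8615 s = 2 h 23 min 35 s.
Timecode: 02:23:35:21.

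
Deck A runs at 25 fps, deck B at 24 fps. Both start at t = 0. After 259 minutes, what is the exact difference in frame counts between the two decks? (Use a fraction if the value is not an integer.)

15540 frames

259 min = 15540 s.
A emits 25 × 15540 = 388500 frames; B emits 24 × 15540 = 372960.
Difference = 15540 frames; B is behind A.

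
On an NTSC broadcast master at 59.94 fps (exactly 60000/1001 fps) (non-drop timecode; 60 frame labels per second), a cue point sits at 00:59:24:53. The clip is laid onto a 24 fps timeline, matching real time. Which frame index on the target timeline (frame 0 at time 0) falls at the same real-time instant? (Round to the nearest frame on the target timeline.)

frame 85643

Source frame index: (0×3600 + 59×60 + 24) × 60 + 53 = 213893.
Real time: 213893 / (60000/1001) = 214106893/60000 s.
Target frame: (214106893/60000) × (24) = 214106893/2500 ≈ 85642.757 → 85643.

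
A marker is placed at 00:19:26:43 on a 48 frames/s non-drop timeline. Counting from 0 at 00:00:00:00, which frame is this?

Total seconds to the label: (0 × 3600 + 19 × 60 + 26) = 1166.
Frame index = 1166 × 48 + 43 = 56011.

frame 56011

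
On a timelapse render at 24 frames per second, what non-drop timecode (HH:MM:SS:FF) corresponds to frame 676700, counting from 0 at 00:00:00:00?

676700 ÷ 24 = 28195 full seconds, remainder 20 frames.
28195 s = 7 h 49 min 55 s.
Timecode: 07:49:55:20.

07:49:55:20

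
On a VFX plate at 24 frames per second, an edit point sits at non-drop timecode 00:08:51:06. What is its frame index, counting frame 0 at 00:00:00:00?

Total seconds to the label: (0 × 3600 + 8 × 60 + 51) = 531.
Frame index = 531 × 24 + 6 = 12750.

12750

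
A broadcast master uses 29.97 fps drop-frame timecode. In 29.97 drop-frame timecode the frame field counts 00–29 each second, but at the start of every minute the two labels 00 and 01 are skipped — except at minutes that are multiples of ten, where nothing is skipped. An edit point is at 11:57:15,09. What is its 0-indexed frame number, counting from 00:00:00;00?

Complete 10-minute blocks: 71, each 17982 frames → 1276722.
Remaining 7 whole minutes in the current block: 1800 + 6 × 1798 = 12588 frames.
Within the current minute: 15 × 30 + 9 − 2 = 457 (labels ;00/;01 skipped at this minute). Total = 1276722 + 12588 + 457 = 1289767.

1289767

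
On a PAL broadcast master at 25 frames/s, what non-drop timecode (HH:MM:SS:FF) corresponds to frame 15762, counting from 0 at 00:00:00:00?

15762 ÷ 25 = 630 full seconds, remainder 12 frames.
630 s = 0 h 10 min 30 s.
Timecode: 00:10:30:12.

00:10:30:12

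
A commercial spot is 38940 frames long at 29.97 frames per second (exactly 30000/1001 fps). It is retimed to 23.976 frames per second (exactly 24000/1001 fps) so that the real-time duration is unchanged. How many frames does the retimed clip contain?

Frames at target rate = 38940 × (24000/1001) / (30000/1001) = 31152.

31152 frames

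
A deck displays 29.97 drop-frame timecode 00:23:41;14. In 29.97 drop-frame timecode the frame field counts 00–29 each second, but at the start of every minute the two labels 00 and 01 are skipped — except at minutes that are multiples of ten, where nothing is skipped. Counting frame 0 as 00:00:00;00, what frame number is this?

Complete 10-minute blocks: 2, each 17982 frames → 35964.
Remaining 3 whole minutes in the current block: 1800 + 2 × 1798 = 5396 frames.
Within the current minute: 41 × 30 + 14 − 2 = 1242 (labels ;00/;01 skipped at this minute). Total = 35964 + 5396 + 1242 = 42602.

42602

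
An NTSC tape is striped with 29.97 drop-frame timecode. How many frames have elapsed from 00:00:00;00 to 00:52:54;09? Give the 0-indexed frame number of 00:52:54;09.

95135

As if non-drop at 30 labels/s: (0 × 3600 + 52 × 60 + 54) × 30 + 9 = 95229.
Minute boundaries passed: 52; those not divisible by 10: 52 − 5 = 47; dropped labels = 2 × 47 = 94.
Actual frame index = 95229 − 94 = 95135.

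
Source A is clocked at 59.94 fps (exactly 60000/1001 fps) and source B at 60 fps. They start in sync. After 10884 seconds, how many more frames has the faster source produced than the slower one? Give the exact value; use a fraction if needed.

653040/1001 frames

A emits 60000/1001 × 10884 = 653040000/1001 frames; B emits 60 × 10884 = 653040.
Difference = 653040/1001 frames (≈ 652.3876); B is ahead of A.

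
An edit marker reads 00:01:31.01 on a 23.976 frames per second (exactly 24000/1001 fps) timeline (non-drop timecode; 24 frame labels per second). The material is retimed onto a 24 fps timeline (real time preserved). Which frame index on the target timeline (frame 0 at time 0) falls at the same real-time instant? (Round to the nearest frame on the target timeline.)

frame 2187

Source frame index: (0×3600 + 1×60 + 31) × 24 + 1 = 2185.
Real time: 2185 / (24000/1001) = 437437/4800 s.
Target frame: (437437/4800) × (24) = 437437/200 ≈ 2187.185 → 2187.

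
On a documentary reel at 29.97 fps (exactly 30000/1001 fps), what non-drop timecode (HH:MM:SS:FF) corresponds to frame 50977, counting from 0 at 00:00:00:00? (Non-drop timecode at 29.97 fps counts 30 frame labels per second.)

50977 ÷ 30 = 1699 full seconds, remainder 7 frames.
1699 s = 0 h 28 min 19 s.
Timecode: 00:28:19:07.

00:28:19:07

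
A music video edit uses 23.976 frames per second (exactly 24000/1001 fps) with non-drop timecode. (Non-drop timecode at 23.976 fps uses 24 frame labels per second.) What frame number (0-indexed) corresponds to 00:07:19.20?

10556

Total seconds to the label: (0 × 3600 + 7 × 60 + 19) = 439.
Frame index = 439 × 24 + 20 = 10556.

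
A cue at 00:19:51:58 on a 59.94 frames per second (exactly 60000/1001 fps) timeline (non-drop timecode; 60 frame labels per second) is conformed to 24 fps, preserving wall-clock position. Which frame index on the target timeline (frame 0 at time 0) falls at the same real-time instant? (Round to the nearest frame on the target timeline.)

Source frame index: (0×3600 + 19×60 + 51) × 60 + 58 = 71518.
Real time: 71518 / (60000/1001) = 35794759/30000 s.
Target frame: (35794759/30000) × (24) = 35794759/1250 ≈ 28635.807 → 28636.

frame 28636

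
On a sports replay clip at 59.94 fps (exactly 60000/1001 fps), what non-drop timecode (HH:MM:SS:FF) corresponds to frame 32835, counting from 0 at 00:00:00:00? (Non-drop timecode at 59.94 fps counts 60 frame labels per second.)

00:09:07:15

32835 ÷ 60 = 547 full seconds, remainder 15 frames.
547 s = 0 h 9 min 7 s.
Timecode: 00:09:07:15.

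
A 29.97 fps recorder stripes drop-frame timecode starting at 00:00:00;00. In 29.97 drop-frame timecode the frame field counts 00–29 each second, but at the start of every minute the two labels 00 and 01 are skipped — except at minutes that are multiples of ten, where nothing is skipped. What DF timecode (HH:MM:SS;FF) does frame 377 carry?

Each 10-minute DF block holds 10 × 60 × 30 − 9 × 2 = 17982 frames. 377 ÷ 17982 → 0 full blocks, remainder 377.
Within the partial block the first minute is 1800 frames and each further minute 1798, so 0 further minute boundaries passed. Total skipped labels = 18 × 0 + 2 × 0 = 0.
Non-drop label index = 377 + 0 = 377; at 30 labels/s that is 00:00:12:17, i.e. DF 00:00:12;17.

00:00:12;17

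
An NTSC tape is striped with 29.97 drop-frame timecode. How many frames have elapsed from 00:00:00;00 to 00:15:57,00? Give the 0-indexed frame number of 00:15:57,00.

As if non-drop at 30 labels/s: (0 × 3600 + 15 × 60 + 57) × 30 + 0 = 28710.
Minute boundaries passed: 15; those not divisible by 10: 15 − 1 = 14; dropped labels = 2 × 14 = 28.
Actual frame index = 28710 − 28 = 28682.

28682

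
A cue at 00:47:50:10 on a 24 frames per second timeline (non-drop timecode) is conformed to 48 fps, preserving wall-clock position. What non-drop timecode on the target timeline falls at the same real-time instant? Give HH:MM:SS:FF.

00:47:50:20

Source frame index: (0×3600 + 47×60 + 50) × 24 + 10 = 68890.
Real time: 68890 / (24) = 34445/12 s.
Target frame: (34445/12) × (48) = 137780.
At 48 labels/s: frame 137780 → 00:47:50:20.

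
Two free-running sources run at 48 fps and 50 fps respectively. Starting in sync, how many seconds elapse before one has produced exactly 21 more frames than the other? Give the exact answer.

10.5 seconds

The gap grows by |50 − 48| = 2 frames per second.
Time for a 21-frame gap: 21 ÷ (2) = 10.5 s.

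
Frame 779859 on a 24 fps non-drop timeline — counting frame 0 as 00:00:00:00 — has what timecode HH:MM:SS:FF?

09:01:34:03

779859 ÷ 24 = 32494 full seconds, remainder 3 frames.
32494 s = 9 h 1 min 34 s.
Timecode: 09:01:34:03.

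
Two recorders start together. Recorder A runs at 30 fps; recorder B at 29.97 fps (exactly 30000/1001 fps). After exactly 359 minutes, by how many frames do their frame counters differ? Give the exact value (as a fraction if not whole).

646200/1001 frames

359 min = 21540 s.
A emits 30 × 21540 = 646200 frames; B emits 30000/1001 × 21540 = 646200000/1001.
Difference = 646200/1001 frames (≈ 645.5544); B is behind A.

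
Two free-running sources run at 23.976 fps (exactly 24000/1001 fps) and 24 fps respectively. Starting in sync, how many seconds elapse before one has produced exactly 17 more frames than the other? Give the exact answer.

The gap grows by |24 − 24000/1001| = 24/1001 frames per second.
Time for a 17-frame gap: 17 ÷ (24/1001) = 17017/24 s.

17017/24 seconds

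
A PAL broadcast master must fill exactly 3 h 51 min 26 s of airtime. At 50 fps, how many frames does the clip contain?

694300 frames

3 h 51 min 26 s = 13886 s.
Frames = 13886 × 50 = 694300.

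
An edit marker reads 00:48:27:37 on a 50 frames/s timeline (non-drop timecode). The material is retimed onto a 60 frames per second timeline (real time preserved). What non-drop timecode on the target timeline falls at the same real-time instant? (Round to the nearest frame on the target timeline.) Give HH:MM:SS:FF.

Source frame index: (0×3600 + 48×60 + 27) × 50 + 37 = 145387.
Real time: 145387 / (50) = 145387/50 s.
Target frame: (145387/50) × (60) = 872322/5 ≈ 174464.400 → 174464.
At 60 labels/s: frame 174464 → 00:48:27:44.

00:48:27:44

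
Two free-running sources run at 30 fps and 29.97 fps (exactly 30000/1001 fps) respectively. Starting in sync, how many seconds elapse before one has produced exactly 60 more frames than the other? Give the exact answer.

2002 seconds

The gap grows by |30000/1001 − 30| = 30/1001 frames per second.
Time for a 60-frame gap: 60 ÷ (30/1001) = 2002 s.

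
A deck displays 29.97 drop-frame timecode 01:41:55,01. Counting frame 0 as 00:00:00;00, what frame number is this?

Complete 10-minute blocks: 10, each 17982 frames → 179820.
Remaining 1 whole minute in the current block: 1800 + 0 × 1798 = 1800 frames.
Within the current minute: 55 × 30 + 1 − 2 = 1649 (labels ;00/;01 skipped at this minute). Total = 179820 + 1800 + 1649 = 183269.

183269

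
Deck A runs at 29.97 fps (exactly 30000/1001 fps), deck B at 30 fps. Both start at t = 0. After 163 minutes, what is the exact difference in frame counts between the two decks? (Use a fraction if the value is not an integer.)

163 min = 9780 s.
A emits 30000/1001 × 9780 = 293400000/1001 frames; B emits 30 × 9780 = 293400.
Difference = 293400/1001 frames (≈ 293.1069); B is ahead of A.

293400/1001 frames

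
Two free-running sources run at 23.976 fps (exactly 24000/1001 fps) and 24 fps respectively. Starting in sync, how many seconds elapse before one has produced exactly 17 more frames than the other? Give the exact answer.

The gap grows by |24 − 24000/1001| = 24/1001 frames per second.
Time for a 17-frame gap: 17 ÷ (24/1001) = 17017/24 s.

17017/24 seconds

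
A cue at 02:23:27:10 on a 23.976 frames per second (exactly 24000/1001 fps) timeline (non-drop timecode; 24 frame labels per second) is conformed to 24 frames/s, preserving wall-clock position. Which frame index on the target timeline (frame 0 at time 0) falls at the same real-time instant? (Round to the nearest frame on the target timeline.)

Source frame index: (2×3600 + 23×60 + 27) × 24 + 10 = 206578.
Real time: 206578 / (24000/1001) = 103392289/12000 s.
Target frame: (103392289/12000) × (24) = 103392289/500 ≈ 206784.578 → 206785.

frame 206785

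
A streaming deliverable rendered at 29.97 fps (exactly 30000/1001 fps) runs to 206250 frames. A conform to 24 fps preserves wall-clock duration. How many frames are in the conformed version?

165165 frames

Target frames = source frames × (target rate / source rate) = 206250 × (24)/(30000/1001) = 206250 × 1001/1250 = 165165.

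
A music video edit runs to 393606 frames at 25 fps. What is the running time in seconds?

15744.24 seconds

Running time = 393606 / (25) = 15744.24 s.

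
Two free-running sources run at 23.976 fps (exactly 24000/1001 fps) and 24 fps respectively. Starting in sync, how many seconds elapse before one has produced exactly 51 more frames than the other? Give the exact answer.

2127.125 seconds

The gap grows by |24 − 24000/1001| = 24/1001 frames per second.
Time for a 51-frame gap: 51 ÷ (24/1001) = 2127.125 s.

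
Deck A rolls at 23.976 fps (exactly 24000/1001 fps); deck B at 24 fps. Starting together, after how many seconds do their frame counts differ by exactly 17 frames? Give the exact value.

17017/24 seconds

The gap grows by |24 − 24000/1001| = 24/1001 frames per second.
Time for a 17-frame gap: 17 ÷ (24/1001) = 17017/24 s.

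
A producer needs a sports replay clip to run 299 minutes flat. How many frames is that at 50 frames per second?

897000 frames

299 min = 17940 s.
Frames = 17940 × 50 = 897000.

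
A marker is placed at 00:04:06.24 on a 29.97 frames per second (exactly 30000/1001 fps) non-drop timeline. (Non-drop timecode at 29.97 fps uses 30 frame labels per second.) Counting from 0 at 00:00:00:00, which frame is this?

7404

Total seconds to the label: (0 × 3600 + 4 × 60 + 6) = 246.
Frame index = 246 × 30 + 24 = 7404.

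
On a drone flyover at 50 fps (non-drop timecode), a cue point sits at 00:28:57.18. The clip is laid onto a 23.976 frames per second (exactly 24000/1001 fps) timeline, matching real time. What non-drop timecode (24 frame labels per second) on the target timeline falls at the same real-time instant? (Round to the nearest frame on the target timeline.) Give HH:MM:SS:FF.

00:28:55:15

Source frame index: (0×3600 + 28×60 + 57) × 50 + 18 = 86868.
Real time: 86868 / (50) = 43434/25 s.
Target frame: (43434/25) × (24000/1001) = 41696640/1001 ≈ 41654.985 → 41655.
At 24 labels/s: frame 41655 → 00:28:55:15.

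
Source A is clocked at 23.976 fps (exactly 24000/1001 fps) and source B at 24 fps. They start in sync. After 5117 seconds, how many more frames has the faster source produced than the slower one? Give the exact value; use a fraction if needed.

17544/143 frames

A emits 24000/1001 × 5117 = 17544000/143 frames; B emits 24 × 5117 = 122808.
Difference = 17544/143 frames (≈ 122.6853); B is ahead of A.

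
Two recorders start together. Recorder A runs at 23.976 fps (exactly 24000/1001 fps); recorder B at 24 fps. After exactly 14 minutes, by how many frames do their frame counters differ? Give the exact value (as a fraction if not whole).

14 min = 840 s.
A emits 24000/1001 × 840 = 2880000/143 frames; B emits 24 × 840 = 20160.
Difference = 2880/143 frames (≈ 20.1399); B is ahead of A.

2880/143 frames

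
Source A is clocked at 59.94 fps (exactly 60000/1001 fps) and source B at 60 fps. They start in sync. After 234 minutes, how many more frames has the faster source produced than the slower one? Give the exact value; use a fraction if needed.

234 min = 14040 s.
A emits 60000/1001 × 14040 = 64800000/77 frames; B emits 60 × 14040 = 842400.
Difference = 64800/77 frames (≈ 841.5584); B is ahead of A.

64800/77 frames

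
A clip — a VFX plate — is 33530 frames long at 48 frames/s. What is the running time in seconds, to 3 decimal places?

698.542 seconds

Running time = 33530 × 1/48 = 16765/24 s ≈ 698.542 s.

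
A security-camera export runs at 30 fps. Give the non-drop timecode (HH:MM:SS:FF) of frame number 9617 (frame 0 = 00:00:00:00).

9617 ÷ 30 = 320 full seconds, remainder 17 frames.
320 s = 0 h 5 min 20 s.
Timecode: 00:05:20:17.

00:05:20:17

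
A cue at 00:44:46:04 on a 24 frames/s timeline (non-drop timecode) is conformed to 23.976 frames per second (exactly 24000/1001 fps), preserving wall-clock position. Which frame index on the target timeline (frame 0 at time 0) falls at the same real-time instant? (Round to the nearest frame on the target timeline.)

Source frame index: (0×3600 + 44×60 + 46) × 24 + 4 = 64468.
Real time: 64468 / (24) = 16117/6 s.
Target frame: (16117/6) × (24000/1001) = 64468000/1001 ≈ 64403.596 → 64404.

frame 64404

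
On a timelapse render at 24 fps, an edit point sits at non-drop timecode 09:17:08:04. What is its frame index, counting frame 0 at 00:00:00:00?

Total seconds to the label: (9 × 3600 + 17 × 60 + 8) = 33428.
Frame index = 33428 × 24 + 4 = 802276.

802276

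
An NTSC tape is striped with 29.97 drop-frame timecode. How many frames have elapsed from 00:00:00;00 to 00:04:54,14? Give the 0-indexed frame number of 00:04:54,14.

8826

Complete 10-minute blocks: 0, each 17982 frames → 0.
Remaining 4 whole minutes in the current block: 1800 + 3 × 1798 = 7194 frames.
Within the current minute: 54 × 30 + 14 − 2 = 1632 (labels ;00/;01 skipped at this minute). Total = 0 + 7194 + 1632 = 8826.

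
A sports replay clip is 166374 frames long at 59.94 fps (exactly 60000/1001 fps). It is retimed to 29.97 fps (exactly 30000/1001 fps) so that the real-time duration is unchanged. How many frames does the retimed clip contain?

83187 frames

Target frames = source frames × (target rate / source rate) = 166374 × (30000/1001)/(60000/1001) = 166374 × 1/2 = 83187.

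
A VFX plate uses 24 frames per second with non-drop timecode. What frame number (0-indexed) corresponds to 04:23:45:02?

Total seconds to the label: (4 × 3600 + 23 × 60 + 45) = 15825.
Frame index = 15825 × 24 + 2 = 379802.

379802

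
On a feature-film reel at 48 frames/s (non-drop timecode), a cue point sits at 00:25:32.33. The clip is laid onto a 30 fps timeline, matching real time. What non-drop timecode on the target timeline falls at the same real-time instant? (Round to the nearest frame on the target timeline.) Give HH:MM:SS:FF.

00:25:32:21

Source frame index: (0×3600 + 25×60 + 32) × 48 + 33 = 73569.
Real time: 73569 / (48) = 24523/16 s.
Target frame: (24523/16) × (30) = 367845/8 ≈ 45980.625 → 45981.
At 30 labels/s: frame 45981 → 00:25:32:21.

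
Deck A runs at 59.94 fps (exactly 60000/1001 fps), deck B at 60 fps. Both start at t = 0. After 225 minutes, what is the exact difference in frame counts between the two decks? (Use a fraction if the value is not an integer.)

225 min = 13500 s.
A emits 60000/1001 × 13500 = 810000000/1001 frames; B emits 60 × 13500 = 810000.
Difference = 810000/1001 frames (≈ 809.1908); B is ahead of A.

810000/1001 frames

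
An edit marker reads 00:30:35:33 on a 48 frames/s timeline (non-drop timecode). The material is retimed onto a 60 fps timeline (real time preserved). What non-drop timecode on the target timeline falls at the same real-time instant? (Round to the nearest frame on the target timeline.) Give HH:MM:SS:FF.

Source frame index: (0×3600 + 30×60 + 35) × 48 + 33 = 88113.
Real time: 88113 / (48) = 29371/16 s.
Target frame: (29371/16) × (60) = 440565/4 ≈ 110141.250 → 110141.
At 60 labels/s: frame 110141 → 00:30:35:41.

00:30:35:41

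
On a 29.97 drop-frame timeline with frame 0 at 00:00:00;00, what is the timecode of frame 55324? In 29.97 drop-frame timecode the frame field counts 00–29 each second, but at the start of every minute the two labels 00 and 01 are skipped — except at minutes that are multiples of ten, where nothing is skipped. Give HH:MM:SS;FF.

Ten DF minutes hold 17982 frames, so frame 55324 lies in block 3 (frames 53946–71927) with 1378 frames into that block.
The block's first minute is 1800 frames and the rest 1798 each; 1378 frames reaches minute 0, so 3 × 18 + 0 × 2 = 54 labels have been skipped so far.
Adding those back, label number 55324 + 54 = 55378 at 30 labels/s is 1845 s + 28 f = 0 h 30 min 45 s frame 28, i.e. 00:30:45;28.

00:30:45;28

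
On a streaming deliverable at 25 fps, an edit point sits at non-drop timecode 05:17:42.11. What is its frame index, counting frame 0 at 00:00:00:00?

476561

Total seconds to the label: (5 × 3600 + 17 × 60 + 42) = 19062.
Frame index = 19062 × 25 + 11 = 476561.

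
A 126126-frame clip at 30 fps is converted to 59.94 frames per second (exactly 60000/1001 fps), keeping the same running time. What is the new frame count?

Target frames = source frames × (target rate / source rate) = 126126 × (60000/1001)/(30) = 126126 × 2000/1001 = 252000.

252000 frames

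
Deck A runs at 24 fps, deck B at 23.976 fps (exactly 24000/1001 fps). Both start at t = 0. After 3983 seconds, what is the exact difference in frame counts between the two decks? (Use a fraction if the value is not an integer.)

A emits 24 × 3983 = 95592 frames; B emits 24000/1001 × 3983 = 13656000/143.
Difference = 13656/143 frames (≈ 95.4965); B is behind A.

13656/143 frames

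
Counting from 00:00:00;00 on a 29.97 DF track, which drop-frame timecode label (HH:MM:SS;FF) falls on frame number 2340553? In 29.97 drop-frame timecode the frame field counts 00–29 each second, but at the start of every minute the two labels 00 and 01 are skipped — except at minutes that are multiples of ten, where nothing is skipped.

Ten DF minutes hold 17982 frames, so frame 2340553 lies in block 130 (frames 2337660–2355641) with 2893 frames into that block.
The block's first minute is 1800 frames and the rest 1798 each; 2893 frames reaches minute 1, so 130 × 18 + 1 × 2 = 2342 labels have been skipped so far.
Adding those back, label number 2340553 + 2342 = 2342895 at 30 labels/s is 78096 s + 15 f = 21 h 41 min 36 s frame 15, i.e. 21:41:36;15.

21:41:36;15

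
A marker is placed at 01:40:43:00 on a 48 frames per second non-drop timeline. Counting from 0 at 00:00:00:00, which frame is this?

Total seconds to the label: (1 × 3600 + 40 × 60 + 43) = 6043.
Frame index = 6043 × 48 + 0 = 290064.

290064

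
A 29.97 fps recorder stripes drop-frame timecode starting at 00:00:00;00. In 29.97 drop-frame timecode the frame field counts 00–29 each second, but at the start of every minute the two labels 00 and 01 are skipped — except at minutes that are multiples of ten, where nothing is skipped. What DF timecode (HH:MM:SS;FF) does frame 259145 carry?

Each 10-minute DF block holds 10 × 60 × 30 − 9 × 2 = 17982 frames. 259145 ÷ 17982 → 14 full blocks, remainder 7397.
Within the partial block the first minute is 1800 frames and each further minute 1798, so 4 further minute boundaries passed. Total skipped labels = 18 × 14 + 2 × 4 = 260.
Non-drop label index = 259145 + 260 = 259405; at 30 labels/s that is 02:24:06:25, i.e. DF 02:24:06;25.

02:24:06;25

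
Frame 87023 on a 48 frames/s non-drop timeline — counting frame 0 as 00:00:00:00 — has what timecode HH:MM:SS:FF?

87023 ÷ 48 = 1812 full seconds, remainder 47 frames.
1812 s = 0 h 30 min 12 s.
Timecode: 00:30:12:47.

00:30:12:47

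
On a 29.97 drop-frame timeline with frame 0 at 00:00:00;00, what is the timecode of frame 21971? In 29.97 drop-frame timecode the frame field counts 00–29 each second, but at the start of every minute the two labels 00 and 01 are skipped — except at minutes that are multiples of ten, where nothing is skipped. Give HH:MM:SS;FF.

00:12:13;03

Ten DF minutes hold 17982 frames, so frame 21971 lies in block 1 (frames 17982–35963) with 3989 frames into that block.
The block's first minute is 1800 frames and the rest 1798 each; 3989 frames reaches minute 2, so 1 × 18 + 2 × 2 = 22 labels have been skipped so far.
Adding those back, label number 21971 + 22 = 21993 at 30 labels/s is 733 s + 3 f = 0 h 12 min 13 s frame 3, i.e. 00:12:13;03.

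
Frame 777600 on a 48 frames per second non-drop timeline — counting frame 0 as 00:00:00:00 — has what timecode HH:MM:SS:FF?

04:30:00:00

777600 ÷ 48 = 16200 full seconds, remainder 0 frames.
16200 s = 4 h 30 min 0 s.
Timecode: 04:30:00:00.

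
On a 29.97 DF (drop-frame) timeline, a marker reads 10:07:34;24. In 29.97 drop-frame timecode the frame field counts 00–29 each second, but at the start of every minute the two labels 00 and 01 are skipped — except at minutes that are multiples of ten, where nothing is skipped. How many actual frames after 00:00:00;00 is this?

1092550

As if non-drop at 30 labels/s: (10 × 3600 + 7 × 60 + 34) × 30 + 24 = 1093644.
Minute boundaries passed: 607; those not divisible by 10: 607 − 60 = 547; dropped labels = 2 × 547 = 1094.
Actual frame index = 1093644 − 1094 = 1092550.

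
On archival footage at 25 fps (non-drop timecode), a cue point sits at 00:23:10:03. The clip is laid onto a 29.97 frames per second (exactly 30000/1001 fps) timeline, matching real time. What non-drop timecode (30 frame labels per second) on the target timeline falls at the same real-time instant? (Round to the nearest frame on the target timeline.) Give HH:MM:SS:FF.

00:23:08:22

Source frame index: (0×3600 + 23×60 + 10) × 25 + 3 = 34753.
Real time: 34753 / (25) = 34753/25 s.
Target frame: (34753/25) × (30000/1001) = 41703600/1001 ≈ 41661.938 → 41662.
At 30 labels/s: frame 41662 → 00:23:08:22.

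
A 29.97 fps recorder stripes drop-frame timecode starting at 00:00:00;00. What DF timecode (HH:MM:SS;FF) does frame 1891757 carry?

Each 10-minute DF block holds 10 × 60 × 30 − 9 × 2 = 17982 frames. 1891757 ÷ 17982 → 105 full blocks, remainder 3647.
Within the partial block the first minute is 1800 frames and each further minute 1798, so 2 further minute boundaries passed. Total skipped labels = 18 × 105 + 2 × 2 = 1894.
Non-drop label index = 1891757 + 1894 = 1893651; at 30 labels/s that is 17:32:01:21, i.e. DF 17:32:01;21.

17:32:01;21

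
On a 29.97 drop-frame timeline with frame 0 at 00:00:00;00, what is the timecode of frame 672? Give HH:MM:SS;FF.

00:00:22;12

Ten DF minutes hold 17982 frames, so frame 672 lies in block 0 (frames 0–17981) with 672 frames into that block.
The block's first minute is 1800 frames and the rest 1798 each; 672 frames reaches minute 0, so 0 × 18 + 0 × 2 = 0 labels have been skipped so far.
Adding those back, label number 672 + 0 = 672 at 30 labels/s is 22 s + 12 f = 0 h 0 min 22 s frame 12, i.e. 00:00:22;12.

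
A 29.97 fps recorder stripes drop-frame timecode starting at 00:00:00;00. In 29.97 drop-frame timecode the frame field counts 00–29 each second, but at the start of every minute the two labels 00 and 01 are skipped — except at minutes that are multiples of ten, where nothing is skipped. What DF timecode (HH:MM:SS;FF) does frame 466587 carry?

04:19:28;15

Ten DF minutes hold 17982 frames, so frame 466587 lies in block 25 (frames 449550–467531) with 17037 frames into that block.
The block's first minute is 1800 frames and the rest 1798 each; 17037 frames reaches minute 9, so 25 × 18 + 9 × 2 = 468 labels have been skipped so far.
Adding those back, label number 466587 + 468 = 467055 at 30 labels/s is 15568 s + 15 f = 4 h 19 min 28 s frame 15, i.e. 04:19:28;15.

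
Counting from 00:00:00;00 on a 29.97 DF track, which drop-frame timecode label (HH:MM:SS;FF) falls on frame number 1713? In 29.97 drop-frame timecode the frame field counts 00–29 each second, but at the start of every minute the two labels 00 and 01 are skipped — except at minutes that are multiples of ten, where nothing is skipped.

00:00:57;03

Ten DF minutes hold 17982 frames, so frame 1713 lies in block 0 (frames 0–17981) with 1713 frames into that block.
The block's first minute is 1800 frames and the rest 1798 each; 1713 frames reaches minute 0, so 0 × 18 + 0 × 2 = 0 labels have been skipped so far.
Adding those back, label number 1713 + 0 = 1713 at 30 labels/s is 57 s + 3 f = 0 h 0 min 57 s frame 3, i.e. 00:00:57;03.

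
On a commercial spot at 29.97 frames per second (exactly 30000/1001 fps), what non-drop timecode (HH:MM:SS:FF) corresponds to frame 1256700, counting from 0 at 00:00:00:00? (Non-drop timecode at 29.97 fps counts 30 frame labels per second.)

1256700 ÷ 30 = 41890 full seconds, remainder 0 frames.
41890 s = 11 h 38 min 10 s.
Timecode: 11:38:10:00.

11:38:10:00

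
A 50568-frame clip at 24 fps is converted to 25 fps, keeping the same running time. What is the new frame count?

Target frames = source frames × (target rate / source rate) = 50568 × (25)/(24) = 50568 × 25/24 = 52675.

52675 frames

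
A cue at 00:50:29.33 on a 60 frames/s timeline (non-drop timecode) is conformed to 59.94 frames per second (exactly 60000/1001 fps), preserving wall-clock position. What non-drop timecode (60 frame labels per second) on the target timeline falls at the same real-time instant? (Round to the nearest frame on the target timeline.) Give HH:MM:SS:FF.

Source frame index: (0×3600 + 50×60 + 29) × 60 + 33 = 181773.
Real time: 181773 / (60) = 60591/20 s.
Target frame: (60591/20) × (60000/1001) = 181773000/1001 ≈ 181591.409 → 181591.
At 60 labels/s: frame 181591 → 00:50:26:31.

00:50:26:31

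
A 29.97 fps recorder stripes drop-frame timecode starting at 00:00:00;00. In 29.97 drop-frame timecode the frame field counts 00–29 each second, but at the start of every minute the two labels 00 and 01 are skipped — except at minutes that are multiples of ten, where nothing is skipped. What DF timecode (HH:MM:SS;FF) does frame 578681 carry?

05:21:48;19

Each 10-minute DF block holds 10 × 60 × 30 − 9 × 2 = 17982 frames. 578681 ÷ 17982 → 32 full blocks, remainder 3257.
Within the partial block the first minute is 1800 frames and each further minute 1798, so 1 further minute boundary passed. Total skipped labels = 18 × 32 + 2 × 1 = 578.
Non-drop label index = 578681 + 578 = 579259; at 30 labels/s that is 05:21:48:19, i.e. DF 05:21:48;19.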